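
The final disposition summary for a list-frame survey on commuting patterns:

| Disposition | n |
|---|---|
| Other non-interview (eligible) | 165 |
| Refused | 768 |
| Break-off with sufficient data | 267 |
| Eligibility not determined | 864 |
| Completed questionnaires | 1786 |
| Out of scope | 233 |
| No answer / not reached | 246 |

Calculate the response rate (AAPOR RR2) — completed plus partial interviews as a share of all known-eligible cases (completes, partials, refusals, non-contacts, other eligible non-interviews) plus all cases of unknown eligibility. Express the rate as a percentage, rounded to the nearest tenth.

Top → 1786 + 267 = 2053
Denom → 1786 + 267 + 768 + 246 + 165 + 864 = 4096
RR2 = 2053 / 4096 = 0.5012

50.1%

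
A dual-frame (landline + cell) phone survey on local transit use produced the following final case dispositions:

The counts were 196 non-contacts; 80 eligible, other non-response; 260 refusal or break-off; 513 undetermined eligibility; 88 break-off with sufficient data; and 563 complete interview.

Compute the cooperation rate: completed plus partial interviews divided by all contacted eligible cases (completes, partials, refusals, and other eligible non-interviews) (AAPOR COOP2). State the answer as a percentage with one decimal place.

65.7%

Numerator = 563 + 88 = 651
Denom = 563 + 88 + 260 + 80 = 991
COOP2 = 651 / 991 = 0.6569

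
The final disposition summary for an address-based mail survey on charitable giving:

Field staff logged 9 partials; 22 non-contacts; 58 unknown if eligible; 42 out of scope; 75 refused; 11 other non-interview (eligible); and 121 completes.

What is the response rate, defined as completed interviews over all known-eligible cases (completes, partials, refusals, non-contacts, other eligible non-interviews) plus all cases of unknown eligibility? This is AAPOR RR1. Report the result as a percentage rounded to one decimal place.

Numerator = 121
Denominator = 121 + 9 + 75 + 22 + 11 + 58 = 296
RR1 = 121 / 296 = 0.4088

40.9%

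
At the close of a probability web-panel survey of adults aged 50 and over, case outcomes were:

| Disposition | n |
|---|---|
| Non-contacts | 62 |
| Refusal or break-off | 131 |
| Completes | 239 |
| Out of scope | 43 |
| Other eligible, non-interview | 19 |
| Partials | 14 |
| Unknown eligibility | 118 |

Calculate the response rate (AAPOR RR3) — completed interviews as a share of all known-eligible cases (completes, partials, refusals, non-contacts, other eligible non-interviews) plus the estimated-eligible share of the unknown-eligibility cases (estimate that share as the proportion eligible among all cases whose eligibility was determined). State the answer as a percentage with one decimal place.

Num = 239
Known eligible = 239 + 14 + 131 + 62 + 19 = 465
e = 465 / (465 + 43) = 465 / 508 = 0.9154
e × U = 0.9154 × 118 = 108.02
Denom = 465 + 108.02 = 573.02
RR3 = 239 / 573.02 = 0.4171

41.7%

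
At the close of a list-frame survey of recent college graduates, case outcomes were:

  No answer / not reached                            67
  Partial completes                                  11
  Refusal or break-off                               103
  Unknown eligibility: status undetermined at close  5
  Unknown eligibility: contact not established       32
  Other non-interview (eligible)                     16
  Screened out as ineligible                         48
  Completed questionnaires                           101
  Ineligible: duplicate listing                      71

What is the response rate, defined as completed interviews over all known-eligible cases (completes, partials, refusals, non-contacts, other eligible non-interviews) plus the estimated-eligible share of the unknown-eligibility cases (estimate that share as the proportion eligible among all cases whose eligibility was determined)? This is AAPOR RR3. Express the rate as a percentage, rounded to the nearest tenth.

31.1%

Eligibility not determined = 32 + 5 = 37
Out of scope = 48 + 71 = 119
Numerator → 101
Known eligible → 101 + 11 + 103 + 67 + 16 = 298
e = 298 / (298 + 119) = 298 / 417 = 0.7146
Estimated eligible among unknowns → 0.7146 × 37 = 26.44
Base → 298 + 26.44 = 324.44
RR3 = 101 / 324.44 = 0.3113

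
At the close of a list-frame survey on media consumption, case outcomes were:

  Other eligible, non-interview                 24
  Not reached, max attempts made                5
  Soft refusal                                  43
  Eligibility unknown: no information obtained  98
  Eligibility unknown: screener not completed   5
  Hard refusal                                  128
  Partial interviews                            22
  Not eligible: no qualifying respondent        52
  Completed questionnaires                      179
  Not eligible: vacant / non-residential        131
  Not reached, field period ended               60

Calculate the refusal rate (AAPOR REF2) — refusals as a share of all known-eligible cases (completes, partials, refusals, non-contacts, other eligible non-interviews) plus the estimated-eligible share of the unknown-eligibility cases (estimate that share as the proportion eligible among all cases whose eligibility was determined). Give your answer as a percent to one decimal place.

32.0%

Refusals = 128 + 43 = 171
Non-contacts = 60 + 5 = 65
Unknown eligibility = 5 + 98 = 103
Ineligible = 52 + 131 = 183
Num → 171
Determined eligible → 179 + 22 + 171 + 65 + 24 = 461
e = 461 / (461 + 183) = 461 / 644 = 0.7158
e × U → 0.7158 × 103 = 73.73
Base → 461 + 73.73 = 534.73
REF2 = 171 / 534.73 = 0.3198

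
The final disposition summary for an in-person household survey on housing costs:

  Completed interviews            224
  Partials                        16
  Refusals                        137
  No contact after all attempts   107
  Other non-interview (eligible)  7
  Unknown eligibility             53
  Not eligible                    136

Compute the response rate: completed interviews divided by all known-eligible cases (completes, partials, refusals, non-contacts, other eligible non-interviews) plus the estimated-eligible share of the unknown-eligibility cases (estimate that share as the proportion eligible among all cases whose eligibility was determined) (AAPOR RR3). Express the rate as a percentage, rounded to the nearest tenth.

42.1%

Num: 224
Known eligible: 224 + 16 + 137 + 107 + 7 = 491
e = 491 / (491 + 136) = 491 / 627 = 0.7831
Estimated eligible among unknowns: 0.7831 × 53 = 41.50
Base: 491 + 41.50 = 532.50
RR3 = 224 / 532.50 = 0.4207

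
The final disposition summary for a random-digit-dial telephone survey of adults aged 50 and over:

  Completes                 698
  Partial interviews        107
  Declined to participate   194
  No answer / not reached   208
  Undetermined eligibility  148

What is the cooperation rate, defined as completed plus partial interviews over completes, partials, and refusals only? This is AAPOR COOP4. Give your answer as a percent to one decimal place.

Top → 698 + 107 = 805
Denom → 698 + 107 + 194 = 999
COOP4 = 805 / 999 = 0.8058

80.6%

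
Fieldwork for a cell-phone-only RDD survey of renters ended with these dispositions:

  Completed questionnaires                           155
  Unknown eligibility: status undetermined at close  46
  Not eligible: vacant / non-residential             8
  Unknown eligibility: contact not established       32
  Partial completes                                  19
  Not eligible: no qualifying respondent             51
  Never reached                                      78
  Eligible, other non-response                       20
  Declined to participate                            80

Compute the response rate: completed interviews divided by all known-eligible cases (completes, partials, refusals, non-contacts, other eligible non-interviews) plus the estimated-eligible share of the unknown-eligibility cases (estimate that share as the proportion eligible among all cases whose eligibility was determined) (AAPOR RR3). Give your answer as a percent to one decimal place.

Undetermined eligibility = 32 + 46 = 78
Screened out, ineligible = 51 + 8 = 59
Numerator = 155
Eligible (known) = 155 + 19 + 80 + 78 + 20 = 352
e = 352 / (352 + 59) = 352 / 411 = 0.8564
Eligible share of unknowns = 0.8564 × 78 = 66.80
Denom = 352 + 66.80 = 418.80
RR3 = 155 / 418.80 = 0.3701

37.0%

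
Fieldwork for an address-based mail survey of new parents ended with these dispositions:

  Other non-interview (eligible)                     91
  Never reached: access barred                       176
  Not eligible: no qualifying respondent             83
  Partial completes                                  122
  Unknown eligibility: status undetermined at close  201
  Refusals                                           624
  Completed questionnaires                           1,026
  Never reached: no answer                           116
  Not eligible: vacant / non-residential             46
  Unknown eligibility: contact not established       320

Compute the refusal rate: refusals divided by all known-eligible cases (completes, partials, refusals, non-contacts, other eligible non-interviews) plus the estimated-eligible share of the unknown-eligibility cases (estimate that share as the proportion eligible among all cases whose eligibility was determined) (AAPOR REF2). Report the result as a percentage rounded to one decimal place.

23.6%

Non-contacts = 116 + 176 = 292
Unknown eligibility = 320 + 201 = 521
Not eligible = 83 + 46 = 129
Numerator = 624
Determined eligible = 1026 + 122 + 624 + 292 + 91 = 2155
e = 2155 / (2155 + 129) = 2155 / 2284 = 0.9435
e × U = 0.9435 × 521 = 491.56
Denominator = 2155 + 491.56 = 2646.56
REF2 = 624 / 2646.56 = 0.2358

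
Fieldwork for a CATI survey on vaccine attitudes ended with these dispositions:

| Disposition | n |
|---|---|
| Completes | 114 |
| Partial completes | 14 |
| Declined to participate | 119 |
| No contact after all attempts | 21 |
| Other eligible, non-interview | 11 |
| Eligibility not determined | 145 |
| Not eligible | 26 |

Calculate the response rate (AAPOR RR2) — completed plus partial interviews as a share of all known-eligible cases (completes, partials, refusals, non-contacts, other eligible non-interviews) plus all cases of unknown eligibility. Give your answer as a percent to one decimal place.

Top → 114 + 14 = 128
Denom → 114 + 14 + 119 + 21 + 11 + 145 = 424
RR2 = 128 / 424 = 0.3019

30.2%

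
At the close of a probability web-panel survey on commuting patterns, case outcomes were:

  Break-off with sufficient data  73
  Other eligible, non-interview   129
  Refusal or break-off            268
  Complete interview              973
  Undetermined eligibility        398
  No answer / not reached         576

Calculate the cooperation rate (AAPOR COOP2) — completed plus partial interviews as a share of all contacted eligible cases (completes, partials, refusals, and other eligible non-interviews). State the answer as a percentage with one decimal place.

Num: 973 + 73 = 1046
Denom: 973 + 73 + 268 + 129 = 1443
COOP2 = 1046 / 1443 = 0.7249

72.5%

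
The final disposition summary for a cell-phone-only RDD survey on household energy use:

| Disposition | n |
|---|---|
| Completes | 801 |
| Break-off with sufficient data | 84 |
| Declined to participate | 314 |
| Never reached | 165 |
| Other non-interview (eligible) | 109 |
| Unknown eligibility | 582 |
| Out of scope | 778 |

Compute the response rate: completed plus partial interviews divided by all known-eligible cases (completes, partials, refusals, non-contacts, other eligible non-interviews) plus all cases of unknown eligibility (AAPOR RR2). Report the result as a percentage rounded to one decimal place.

43.1%

Num → 801 + 84 = 885
Base → 801 + 84 + 314 + 165 + 109 + 582 = 2055
RR2 = 885 / 2055 = 0.4307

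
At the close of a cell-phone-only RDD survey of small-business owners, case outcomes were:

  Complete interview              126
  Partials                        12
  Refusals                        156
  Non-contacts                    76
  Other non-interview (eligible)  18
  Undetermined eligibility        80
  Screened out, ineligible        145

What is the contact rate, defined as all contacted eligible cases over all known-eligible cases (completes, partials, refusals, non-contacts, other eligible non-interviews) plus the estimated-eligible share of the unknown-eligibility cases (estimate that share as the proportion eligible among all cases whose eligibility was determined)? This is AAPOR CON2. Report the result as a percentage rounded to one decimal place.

Num → 126 + 12 + 156 + 18 = 312
Eligible (known) → 126 + 12 + 156 + 76 + 18 = 388
e = 388 / (388 + 145) = 388 / 533 = 0.7280
e × U → 0.7280 × 80 = 58.24
Denom → 388 + 58.24 = 446.24
CON2 = 312 / 446.24 = 0.6992

69.9%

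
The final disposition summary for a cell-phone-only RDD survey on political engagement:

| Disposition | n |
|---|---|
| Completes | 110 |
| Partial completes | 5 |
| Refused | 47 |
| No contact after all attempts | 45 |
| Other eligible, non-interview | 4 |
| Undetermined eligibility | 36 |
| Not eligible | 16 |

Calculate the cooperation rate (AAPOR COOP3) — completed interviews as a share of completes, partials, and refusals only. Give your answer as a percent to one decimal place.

67.9%

Numerator = 110
Denominator = 110 + 5 + 47 = 162
COOP3 = 110 / 162 = 0.6790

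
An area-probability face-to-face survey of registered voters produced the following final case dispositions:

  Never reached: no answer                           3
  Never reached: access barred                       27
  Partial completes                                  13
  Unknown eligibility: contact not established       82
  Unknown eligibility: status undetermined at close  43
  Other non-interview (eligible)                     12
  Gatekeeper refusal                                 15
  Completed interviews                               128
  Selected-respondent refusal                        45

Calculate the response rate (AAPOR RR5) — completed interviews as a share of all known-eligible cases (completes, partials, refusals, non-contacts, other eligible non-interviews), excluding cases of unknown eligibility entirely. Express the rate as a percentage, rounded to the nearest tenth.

Refusal or break-off = 15 + 45 = 60
Non-contacts = 3 + 27 = 30
Unknown eligibility = 82 + 43 = 125
Top = 128
Base = 128 + 13 + 60 + 30 + 12 = 243
RR5 = 128 / 243 = 0.5267

52.7%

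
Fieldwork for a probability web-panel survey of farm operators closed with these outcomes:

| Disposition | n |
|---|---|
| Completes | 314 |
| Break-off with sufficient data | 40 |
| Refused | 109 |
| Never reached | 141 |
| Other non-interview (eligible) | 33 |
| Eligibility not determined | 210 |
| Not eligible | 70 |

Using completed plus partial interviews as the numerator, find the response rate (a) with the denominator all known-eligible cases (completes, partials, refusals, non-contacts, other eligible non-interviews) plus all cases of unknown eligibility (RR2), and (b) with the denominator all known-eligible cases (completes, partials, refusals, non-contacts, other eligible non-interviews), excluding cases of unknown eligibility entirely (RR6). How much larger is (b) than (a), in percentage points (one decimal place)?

Numerator = 314 + 40 = 354
Denominator = 314 + 40 + 109 + 141 + 33 + 210 = 847
RR2 = 354 / 847 = 0.4179
Denominator = 314 + 40 + 109 + 141 + 33 = 637
RR6 = 354 / 637 = 0.5557
Difference = 55.57 − 41.79 = 13.78 percentage points

13.8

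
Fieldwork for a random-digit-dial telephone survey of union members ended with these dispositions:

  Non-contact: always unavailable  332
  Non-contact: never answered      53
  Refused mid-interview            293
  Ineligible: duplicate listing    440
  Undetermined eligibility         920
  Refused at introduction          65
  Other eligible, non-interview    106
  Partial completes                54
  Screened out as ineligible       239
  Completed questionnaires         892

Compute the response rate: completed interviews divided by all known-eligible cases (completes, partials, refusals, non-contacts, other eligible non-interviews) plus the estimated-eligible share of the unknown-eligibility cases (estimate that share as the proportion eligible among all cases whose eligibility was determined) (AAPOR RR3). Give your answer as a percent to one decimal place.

Refusals = 65 + 293 = 358
Never reached = 53 + 332 = 385
Not eligible = 239 + 440 = 679
Numerator = 892
Eligible (known) = 892 + 54 + 358 + 385 + 106 = 1795
e = 1795 / (1795 + 679) = 1795 / 2474 = 0.7255
e × U = 0.7255 × 920 = 667.46
Denominator = 1795 + 667.46 = 2462.46
RR3 = 892 / 2462.46 = 0.3622

36.2%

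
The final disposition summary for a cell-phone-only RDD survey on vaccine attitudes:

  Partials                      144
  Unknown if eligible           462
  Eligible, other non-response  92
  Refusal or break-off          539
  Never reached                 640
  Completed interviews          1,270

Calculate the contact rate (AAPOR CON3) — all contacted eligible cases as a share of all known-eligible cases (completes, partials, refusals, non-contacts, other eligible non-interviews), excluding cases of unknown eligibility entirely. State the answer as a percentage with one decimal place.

Top → 1270 + 144 + 539 + 92 = 2045
Base → 1270 + 144 + 539 + 640 + 92 = 2685
CON3 = 2045 / 2685 = 0.7616

76.2%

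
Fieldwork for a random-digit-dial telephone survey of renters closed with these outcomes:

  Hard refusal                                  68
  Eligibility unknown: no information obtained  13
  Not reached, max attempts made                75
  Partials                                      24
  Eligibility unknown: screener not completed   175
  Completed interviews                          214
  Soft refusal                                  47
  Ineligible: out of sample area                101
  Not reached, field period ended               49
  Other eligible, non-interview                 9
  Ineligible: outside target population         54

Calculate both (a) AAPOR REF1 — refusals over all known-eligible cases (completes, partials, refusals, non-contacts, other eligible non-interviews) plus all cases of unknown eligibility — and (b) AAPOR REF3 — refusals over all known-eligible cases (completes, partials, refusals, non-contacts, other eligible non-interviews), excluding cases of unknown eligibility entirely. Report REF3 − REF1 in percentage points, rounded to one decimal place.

Refusals = 68 + 47 = 115
Never reached = 49 + 75 = 124
Unknown if eligible = 175 + 13 = 188
Screened out, ineligible = 54 + 101 = 155
Numerator = 115
Denominator = 214 + 24 + 115 + 124 + 9 + 188 = 674
REF1 = 115 / 674 = 0.1706
Denominator = 214 + 24 + 115 + 124 + 9 = 486
REF3 = 115 / 486 = 0.2366
Difference = 23.66 − 17.06 = 6.60 percentage points

6.6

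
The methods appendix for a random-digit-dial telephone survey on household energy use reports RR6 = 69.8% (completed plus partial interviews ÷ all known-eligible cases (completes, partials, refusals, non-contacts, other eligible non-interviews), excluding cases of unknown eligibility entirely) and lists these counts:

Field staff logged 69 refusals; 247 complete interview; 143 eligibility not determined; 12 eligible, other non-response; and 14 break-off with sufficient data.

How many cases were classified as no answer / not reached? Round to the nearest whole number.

32

Num → 247 + 14 = 261
RR6 = 261 / D = 0.698
D = 261 / 0.698 = 373.9
Remaining denominator categories sum to 342
no answer / not reached = 373.9 − 342 ≈ 32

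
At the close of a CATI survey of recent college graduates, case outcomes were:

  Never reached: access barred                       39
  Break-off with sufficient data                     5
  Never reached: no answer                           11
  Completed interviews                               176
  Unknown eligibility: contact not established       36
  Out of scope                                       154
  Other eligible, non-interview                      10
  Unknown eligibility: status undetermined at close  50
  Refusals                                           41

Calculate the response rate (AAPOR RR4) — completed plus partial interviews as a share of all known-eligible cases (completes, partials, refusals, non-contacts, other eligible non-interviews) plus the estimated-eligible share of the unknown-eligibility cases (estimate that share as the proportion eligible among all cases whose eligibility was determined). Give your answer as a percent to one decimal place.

53.6%

Never reached = 11 + 39 = 50
Eligibility not determined = 36 + 50 = 86
Top → 176 + 5 = 181
Known eligible → 176 + 5 + 41 + 50 + 10 = 282
e = 282 / (282 + 154) = 282 / 436 = 0.6468
e × U → 0.6468 × 86 = 55.62
Denominator → 282 + 55.62 = 337.62
RR4 = 181 / 337.62 = 0.5361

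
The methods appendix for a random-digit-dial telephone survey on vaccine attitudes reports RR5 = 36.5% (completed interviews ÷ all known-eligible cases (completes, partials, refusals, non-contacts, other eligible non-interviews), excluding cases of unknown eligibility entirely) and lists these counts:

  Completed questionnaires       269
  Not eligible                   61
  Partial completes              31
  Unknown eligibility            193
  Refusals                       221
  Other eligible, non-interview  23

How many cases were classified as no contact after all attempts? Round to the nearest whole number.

RR5 = 269 / D = 0.365
D = 269 / 0.365 = 737.0
Remaining denominator categories sum to 544
no contact after all attempts = 737.0 − 544 ≈ 193

193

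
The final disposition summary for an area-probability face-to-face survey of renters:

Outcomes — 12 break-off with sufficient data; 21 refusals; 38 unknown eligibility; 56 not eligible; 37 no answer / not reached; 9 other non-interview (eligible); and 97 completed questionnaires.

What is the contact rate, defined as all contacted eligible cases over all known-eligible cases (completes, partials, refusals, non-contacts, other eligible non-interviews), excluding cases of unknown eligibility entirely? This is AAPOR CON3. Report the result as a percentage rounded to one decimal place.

Top: 97 + 12 + 21 + 9 = 139
Denominator: 97 + 12 + 21 + 37 + 9 = 176
CON3 = 139 / 176 = 0.7898

79.0%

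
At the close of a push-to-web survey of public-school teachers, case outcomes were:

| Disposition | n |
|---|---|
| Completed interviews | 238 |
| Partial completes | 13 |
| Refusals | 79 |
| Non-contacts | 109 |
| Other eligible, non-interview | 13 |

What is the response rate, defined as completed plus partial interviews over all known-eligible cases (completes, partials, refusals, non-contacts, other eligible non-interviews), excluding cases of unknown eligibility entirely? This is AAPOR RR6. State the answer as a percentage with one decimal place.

55.5%

Numerator → 238 + 13 = 251
Denom → 238 + 13 + 79 + 109 + 13 = 452
RR6 = 251 / 452 = 0.5553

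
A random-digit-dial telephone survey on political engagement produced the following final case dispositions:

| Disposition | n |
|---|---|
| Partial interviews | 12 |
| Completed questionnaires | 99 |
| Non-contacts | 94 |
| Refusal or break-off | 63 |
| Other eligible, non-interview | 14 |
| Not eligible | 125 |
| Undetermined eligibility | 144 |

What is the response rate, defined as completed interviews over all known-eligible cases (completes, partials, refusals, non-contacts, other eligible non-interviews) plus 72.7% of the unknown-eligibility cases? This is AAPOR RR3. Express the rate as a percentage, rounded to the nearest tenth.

25.6%

Top = 99
Eligible (known) = 99 + 12 + 63 + 94 + 14 = 282
Eligible share of unknowns = 0.7270 × 144 = 104.69
Base = 282 + 104.69 = 386.69
RR3 = 99 / 386.69 = 0.2560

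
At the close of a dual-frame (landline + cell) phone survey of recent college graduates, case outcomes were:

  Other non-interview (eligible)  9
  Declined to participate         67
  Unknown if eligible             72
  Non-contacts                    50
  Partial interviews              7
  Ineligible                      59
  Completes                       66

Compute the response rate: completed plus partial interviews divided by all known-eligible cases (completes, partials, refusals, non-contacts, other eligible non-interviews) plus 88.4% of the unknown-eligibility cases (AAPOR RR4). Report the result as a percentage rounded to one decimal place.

Num → 66 + 7 = 73
Eligible (known) → 66 + 7 + 67 + 50 + 9 = 199
Estimated eligible among unknowns → 0.8840 × 72 = 63.65
Denominator → 199 + 63.65 = 262.65
RR4 = 73 / 262.65 = 0.2779

27.8%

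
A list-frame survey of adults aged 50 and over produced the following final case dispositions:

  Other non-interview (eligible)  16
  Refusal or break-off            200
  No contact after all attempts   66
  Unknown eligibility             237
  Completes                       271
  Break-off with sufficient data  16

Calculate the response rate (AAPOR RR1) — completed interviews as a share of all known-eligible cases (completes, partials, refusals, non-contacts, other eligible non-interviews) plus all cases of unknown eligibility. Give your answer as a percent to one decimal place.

Num = 271
Denom = 271 + 16 + 200 + 66 + 16 + 237 = 806
RR1 = 271 / 806 = 0.3362

33.6%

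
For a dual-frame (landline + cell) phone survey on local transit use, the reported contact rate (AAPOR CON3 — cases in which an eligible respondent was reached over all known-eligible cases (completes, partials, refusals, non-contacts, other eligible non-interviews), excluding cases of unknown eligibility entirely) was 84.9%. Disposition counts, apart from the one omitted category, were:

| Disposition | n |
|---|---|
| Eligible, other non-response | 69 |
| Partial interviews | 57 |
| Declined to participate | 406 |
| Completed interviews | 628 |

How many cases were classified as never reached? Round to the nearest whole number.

206

Numerator: 628 + 57 + 406 + 69 = 1160
CON3 = 1160 / D = 0.849
D = 1160 / 0.849 = 1366.3
Rest of base = 1160
never reached = 1366.3 − 1160 ≈ 206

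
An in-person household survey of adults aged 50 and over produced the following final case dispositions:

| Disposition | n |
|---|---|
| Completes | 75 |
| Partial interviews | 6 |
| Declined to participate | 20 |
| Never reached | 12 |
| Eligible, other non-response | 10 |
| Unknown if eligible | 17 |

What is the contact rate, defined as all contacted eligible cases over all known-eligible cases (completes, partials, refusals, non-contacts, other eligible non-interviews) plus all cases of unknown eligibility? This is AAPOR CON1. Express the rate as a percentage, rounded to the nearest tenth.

79.3%

Num → 75 + 6 + 20 + 10 = 111
Denom → 75 + 6 + 20 + 12 + 10 + 17 = 140
CON1 = 111 / 140 = 0.7929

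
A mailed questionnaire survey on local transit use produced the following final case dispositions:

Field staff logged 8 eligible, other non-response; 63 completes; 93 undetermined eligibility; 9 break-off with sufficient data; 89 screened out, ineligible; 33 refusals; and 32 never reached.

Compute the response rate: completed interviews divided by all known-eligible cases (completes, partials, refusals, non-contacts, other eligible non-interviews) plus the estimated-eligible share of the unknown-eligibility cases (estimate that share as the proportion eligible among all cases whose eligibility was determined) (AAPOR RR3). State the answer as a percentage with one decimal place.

Num = 63
Determined eligible = 63 + 9 + 33 + 32 + 8 = 145
e = 145 / (145 + 89) = 145 / 234 = 0.6197
e × U = 0.6197 × 93 = 57.63
Denominator = 145 + 57.63 = 202.63
RR3 = 63 / 202.63 = 0.3109

31.1%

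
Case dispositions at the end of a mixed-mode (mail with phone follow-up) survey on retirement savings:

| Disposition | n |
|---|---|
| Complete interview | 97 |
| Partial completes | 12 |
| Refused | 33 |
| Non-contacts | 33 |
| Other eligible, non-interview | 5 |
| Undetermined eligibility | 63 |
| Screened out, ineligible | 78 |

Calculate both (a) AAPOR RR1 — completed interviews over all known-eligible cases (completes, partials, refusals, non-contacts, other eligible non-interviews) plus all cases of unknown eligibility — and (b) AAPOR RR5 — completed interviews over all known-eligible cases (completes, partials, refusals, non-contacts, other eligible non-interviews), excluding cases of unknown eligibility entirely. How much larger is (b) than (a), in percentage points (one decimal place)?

Numerator → 97
Base → 97 + 12 + 33 + 33 + 5 + 63 = 243
RR1 = 97 / 243 = 0.3992
Base → 97 + 12 + 33 + 33 + 5 = 180
RR5 = 97 / 180 = 0.5389
Difference = 53.89 − 39.92 = 13.97 percentage points

14.0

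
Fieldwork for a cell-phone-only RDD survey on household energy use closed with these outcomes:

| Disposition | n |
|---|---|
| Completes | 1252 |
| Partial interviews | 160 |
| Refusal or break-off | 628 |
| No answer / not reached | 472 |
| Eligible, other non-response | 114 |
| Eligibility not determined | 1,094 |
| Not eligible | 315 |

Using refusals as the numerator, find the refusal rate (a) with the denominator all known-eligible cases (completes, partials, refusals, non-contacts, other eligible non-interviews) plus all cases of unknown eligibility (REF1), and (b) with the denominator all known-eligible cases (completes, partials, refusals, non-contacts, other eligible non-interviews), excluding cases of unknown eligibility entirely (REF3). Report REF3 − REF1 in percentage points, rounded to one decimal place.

7.0

Numerator: 628
Denominator: 1252 + 160 + 628 + 472 + 114 + 1094 = 3720
REF1 = 628 / 3720 = 0.1688
Denominator: 1252 + 160 + 628 + 472 + 114 = 2626
REF3 = 628 / 2626 = 0.2391
Difference = 23.91 − 16.88 = 7.03 percentage points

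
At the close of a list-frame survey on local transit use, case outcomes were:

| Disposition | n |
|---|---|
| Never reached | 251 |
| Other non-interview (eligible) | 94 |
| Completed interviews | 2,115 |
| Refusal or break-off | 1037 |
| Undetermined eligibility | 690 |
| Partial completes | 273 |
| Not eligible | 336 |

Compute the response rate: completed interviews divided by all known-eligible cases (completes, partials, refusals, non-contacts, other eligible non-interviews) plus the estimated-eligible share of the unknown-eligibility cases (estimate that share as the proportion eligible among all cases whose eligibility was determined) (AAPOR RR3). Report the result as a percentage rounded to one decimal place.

48.0%

Numerator = 2115
Eligible (known) = 2115 + 273 + 1037 + 251 + 94 = 3770
e = 3770 / (3770 + 336) = 3770 / 4106 = 0.9182
Estimated eligible among unknowns = 0.9182 × 690 = 633.56
Denominator = 3770 + 633.56 = 4403.56
RR3 = 2115 / 4403.56 = 0.4803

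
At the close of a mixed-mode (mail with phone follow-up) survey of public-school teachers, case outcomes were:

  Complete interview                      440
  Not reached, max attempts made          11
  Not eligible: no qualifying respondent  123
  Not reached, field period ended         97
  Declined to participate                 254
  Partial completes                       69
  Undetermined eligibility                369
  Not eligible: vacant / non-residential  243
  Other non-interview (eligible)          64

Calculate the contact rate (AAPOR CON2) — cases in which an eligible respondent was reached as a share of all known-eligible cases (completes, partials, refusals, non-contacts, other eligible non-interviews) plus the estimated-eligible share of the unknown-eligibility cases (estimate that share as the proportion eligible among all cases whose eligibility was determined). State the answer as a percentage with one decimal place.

68.9%

Never reached = 97 + 11 = 108
Not eligible = 123 + 243 = 366
Top = 440 + 69 + 254 + 64 = 827
Determined eligible = 440 + 69 + 254 + 108 + 64 = 935
e = 935 / (935 + 366) = 935 / 1301 = 0.7187
Eligible share of unknowns = 0.7187 × 369 = 265.20
Denom = 935 + 265.20 = 1200.20
CON2 = 827 / 1200.20 = 0.6891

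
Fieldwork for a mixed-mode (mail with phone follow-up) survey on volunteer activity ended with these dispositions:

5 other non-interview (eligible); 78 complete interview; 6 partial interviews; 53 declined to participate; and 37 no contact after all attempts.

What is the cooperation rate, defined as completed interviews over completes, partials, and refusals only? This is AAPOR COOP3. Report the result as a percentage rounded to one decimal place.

Num → 78
Denominator → 78 + 6 + 53 = 137
COOP3 = 78 / 137 = 0.5693

56.9%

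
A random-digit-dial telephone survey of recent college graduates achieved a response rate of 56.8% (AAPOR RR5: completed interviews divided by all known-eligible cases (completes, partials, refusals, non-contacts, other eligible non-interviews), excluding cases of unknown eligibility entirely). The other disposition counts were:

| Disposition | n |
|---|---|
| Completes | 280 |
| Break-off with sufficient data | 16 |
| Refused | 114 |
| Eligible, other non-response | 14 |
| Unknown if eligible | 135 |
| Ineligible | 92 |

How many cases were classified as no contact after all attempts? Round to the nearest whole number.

RR5 = 280 / D = 0.568
D = 280 / 0.568 = 493.0
Remaining denominator categories sum to 424
no contact after all attempts = 493.0 − 424 ≈ 69

69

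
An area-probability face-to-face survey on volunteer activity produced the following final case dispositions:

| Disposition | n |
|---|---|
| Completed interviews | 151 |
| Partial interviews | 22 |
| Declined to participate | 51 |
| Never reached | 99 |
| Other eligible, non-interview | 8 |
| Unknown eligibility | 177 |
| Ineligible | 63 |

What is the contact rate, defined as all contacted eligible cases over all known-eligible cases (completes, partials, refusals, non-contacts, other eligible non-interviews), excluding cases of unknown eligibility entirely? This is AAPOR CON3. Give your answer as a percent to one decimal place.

Num: 151 + 22 + 51 + 8 = 232
Base: 151 + 22 + 51 + 99 + 8 = 331
CON3 = 232 / 331 = 0.7009

70.1%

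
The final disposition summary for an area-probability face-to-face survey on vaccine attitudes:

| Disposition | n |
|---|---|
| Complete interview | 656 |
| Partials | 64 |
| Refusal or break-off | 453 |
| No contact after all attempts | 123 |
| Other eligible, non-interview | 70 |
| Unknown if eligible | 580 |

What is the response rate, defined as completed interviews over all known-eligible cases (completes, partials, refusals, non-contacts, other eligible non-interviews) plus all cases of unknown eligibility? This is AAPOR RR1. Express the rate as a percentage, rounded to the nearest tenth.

33.7%

Top → 656
Denominator → 656 + 64 + 453 + 123 + 70 + 580 = 1946
RR1 = 656 / 1946 = 0.3371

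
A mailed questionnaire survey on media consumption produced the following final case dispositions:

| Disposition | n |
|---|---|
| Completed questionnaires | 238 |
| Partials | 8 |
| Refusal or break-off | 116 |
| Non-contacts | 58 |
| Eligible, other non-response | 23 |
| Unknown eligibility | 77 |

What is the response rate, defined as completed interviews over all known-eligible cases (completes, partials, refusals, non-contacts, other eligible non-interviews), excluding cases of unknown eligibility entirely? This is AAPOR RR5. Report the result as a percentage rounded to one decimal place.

53.7%

Num → 238
Base → 238 + 8 + 116 + 58 + 23 = 443
RR5 = 238 / 443 = 0.5372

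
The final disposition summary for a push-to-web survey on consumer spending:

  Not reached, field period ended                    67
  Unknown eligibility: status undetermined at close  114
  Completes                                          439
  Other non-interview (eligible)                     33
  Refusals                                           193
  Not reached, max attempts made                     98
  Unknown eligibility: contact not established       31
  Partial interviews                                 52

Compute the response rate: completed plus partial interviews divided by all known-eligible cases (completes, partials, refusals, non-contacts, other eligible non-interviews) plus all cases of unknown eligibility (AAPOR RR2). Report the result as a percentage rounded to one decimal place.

47.8%

No contact after all attempts = 67 + 98 = 165
Eligibility not determined = 31 + 114 = 145
Top = 439 + 52 = 491
Denominator = 439 + 52 + 193 + 165 + 33 + 145 = 1027
RR2 = 491 / 1027 = 0.4781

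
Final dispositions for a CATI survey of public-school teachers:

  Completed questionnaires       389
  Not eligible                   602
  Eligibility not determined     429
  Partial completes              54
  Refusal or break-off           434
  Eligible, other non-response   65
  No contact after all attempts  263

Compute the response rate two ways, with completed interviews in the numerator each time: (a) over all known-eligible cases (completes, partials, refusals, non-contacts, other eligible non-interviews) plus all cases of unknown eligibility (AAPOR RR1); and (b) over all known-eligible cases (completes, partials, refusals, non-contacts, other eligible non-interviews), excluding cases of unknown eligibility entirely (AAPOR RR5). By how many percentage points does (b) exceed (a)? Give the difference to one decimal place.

8.5

Num: 389
Denom: 389 + 54 + 434 + 263 + 65 + 429 = 1634
RR1 = 389 / 1634 = 0.2381
Denom: 389 + 54 + 434 + 263 + 65 = 1205
RR5 = 389 / 1205 = 0.3228
Difference = 32.28 − 23.81 = 8.47 percentage points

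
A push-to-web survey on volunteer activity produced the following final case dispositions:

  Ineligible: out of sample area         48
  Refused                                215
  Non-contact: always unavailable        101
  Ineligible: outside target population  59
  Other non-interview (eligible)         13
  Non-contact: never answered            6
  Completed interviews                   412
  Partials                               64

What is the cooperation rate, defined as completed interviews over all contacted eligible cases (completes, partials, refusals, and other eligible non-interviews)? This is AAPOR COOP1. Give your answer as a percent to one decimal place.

58.5%

Non-contacts = 6 + 101 = 107
Ineligible = 59 + 48 = 107
Num: 412
Base: 412 + 64 + 215 + 13 = 704
COOP1 = 412 / 704 = 0.5852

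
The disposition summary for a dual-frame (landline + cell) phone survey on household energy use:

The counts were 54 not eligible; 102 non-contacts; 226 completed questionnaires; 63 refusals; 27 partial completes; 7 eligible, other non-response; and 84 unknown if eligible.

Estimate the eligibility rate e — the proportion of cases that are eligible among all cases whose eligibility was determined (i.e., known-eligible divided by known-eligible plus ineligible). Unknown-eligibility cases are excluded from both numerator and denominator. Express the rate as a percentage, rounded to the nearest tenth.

Known eligible → 226 + 27 + 63 + 102 + 7 = 425
e = 425 / (425 + 54) = 425 / 479 = 0.8873

88.7%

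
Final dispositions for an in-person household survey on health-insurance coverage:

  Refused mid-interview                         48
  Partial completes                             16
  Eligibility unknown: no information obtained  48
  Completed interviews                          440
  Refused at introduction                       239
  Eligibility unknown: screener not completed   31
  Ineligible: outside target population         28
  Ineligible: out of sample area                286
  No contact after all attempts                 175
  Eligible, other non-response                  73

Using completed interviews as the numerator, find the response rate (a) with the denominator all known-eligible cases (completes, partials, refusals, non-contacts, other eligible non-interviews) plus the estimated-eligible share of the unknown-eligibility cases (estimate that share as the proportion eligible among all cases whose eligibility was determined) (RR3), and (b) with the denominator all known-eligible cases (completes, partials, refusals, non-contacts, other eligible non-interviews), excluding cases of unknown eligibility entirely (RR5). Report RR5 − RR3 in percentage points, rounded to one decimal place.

2.5

Declined to participate = 239 + 48 = 287
Unknown if eligible = 31 + 48 = 79
Out of scope = 28 + 286 = 314
Numerator: 440
Known eligible: 440 + 16 + 287 + 175 + 73 = 991
e = 991 / (991 + 314) = 991 / 1305 = 0.7594
Estimated eligible among unknowns: 0.7594 × 79 = 59.99
Base: 991 + 59.99 = 1050.99
RR3 = 440 / 1050.99 = 0.4187
Base: 440 + 16 + 287 + 175 + 73 = 991
RR5 = 440 / 991 = 0.4440
Difference = 44.40 − 41.87 = 2.53 percentage points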